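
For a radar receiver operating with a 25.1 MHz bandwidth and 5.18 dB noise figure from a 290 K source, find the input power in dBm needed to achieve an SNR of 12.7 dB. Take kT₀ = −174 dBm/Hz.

Sensitivity = −174 + 10 log₁₀(B) + NF + SNR_min
= −174 + 74 + 5.18 + 12.7
= −82.12 dBm → −82.1 dBm

−82.1 dBm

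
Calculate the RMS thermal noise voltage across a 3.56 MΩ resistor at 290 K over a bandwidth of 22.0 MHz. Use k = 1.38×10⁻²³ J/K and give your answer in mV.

1.12 mV

V_n = √(4kTRB)
4kTRB = 4 × 1.38×10⁻²³ × 290 × 3.56×10⁶ × 2.20×10⁷ = 1.25×10⁻⁶ V²
V_n = √(1.25×10⁻⁶) = 1.12×10⁻³ V = 1.12 mV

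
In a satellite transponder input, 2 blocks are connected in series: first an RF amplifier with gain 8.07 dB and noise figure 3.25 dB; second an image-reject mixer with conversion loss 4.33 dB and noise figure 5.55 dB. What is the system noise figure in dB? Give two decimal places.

Convert to linear (a loss of L dB is a gain of −L dB): F_i = 10^(NF_i/10), G_i = 10^(G_i,dB/10)
  Stage 1: F_1 = 10^(3.25/10) = 2.113, G_1 = 10^(8.07/10) = 6.412
  Stage 2: F_2 = 10^(5.55/10) = 3.589, G_2 = 10^(−4.33/10) = 0.3690
Friis cascade:
  F = 2.113 + (3.589 − 1)/6.412 = 2.517
NF = 10 log₁₀(2.517) = 4.01 dB

4.01 dB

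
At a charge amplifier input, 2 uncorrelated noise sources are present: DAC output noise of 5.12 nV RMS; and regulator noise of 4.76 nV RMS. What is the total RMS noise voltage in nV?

6.99 nV

Uncorrelated sources add in power (mean-square): V_tot = √(ΣV_i²)
V_tot = √[(5.12×10⁻⁹)² + (4.76×10⁻⁹)²] = 6.99×10⁻⁹ V = 6.99 nV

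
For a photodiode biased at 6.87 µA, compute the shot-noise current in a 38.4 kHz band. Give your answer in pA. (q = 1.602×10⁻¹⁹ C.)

291 pA

I_n = √(2qI·B)
2qI·B = 2 × 1.602×10⁻¹⁹ × 6.87×10⁻⁶ × 3.84×10⁴ = 8.45×10⁻²⁰ A²
I_n = √(8.45×10⁻²⁰) = 2.91×10⁻¹⁰ A = 291 pA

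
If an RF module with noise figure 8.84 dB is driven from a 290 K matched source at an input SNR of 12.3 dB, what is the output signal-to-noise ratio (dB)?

By definition F = SNR_in/SNR_out, so in dB: SNR_out = SNR_in − NF
SNR_out = 12.3 − 8.84 = 3.46 dB

3.46 dB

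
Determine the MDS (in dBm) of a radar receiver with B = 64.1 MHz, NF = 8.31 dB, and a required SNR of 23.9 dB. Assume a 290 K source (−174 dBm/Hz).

Sensitivity = −174 + 10 log₁₀(B) + NF + SNR_min
= −174 + 78.07 + 8.31 + 23.9
= −63.72 dBm → −63.7 dBm

−63.7 dBm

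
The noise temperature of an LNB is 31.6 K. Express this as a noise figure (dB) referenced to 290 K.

F = 1 + T_e/T₀ = 1 + 31.6/290 = 1.10897
NF = 10 log₁₀(1.10897) = 0.449 dB

0.449 dB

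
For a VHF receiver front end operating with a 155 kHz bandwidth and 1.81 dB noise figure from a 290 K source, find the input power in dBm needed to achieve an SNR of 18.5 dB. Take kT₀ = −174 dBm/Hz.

−101.8 dBm

Sensitivity = −174 + 10 log₁₀(B) + NF + SNR_min
= −174 + 51.9 + 1.81 + 18.5
= −101.79 dBm → −101.8 dBm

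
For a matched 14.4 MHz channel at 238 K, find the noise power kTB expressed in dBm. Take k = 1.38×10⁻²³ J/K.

−103.3 dBm

P_n = kTB = 1.38×10⁻²³ × 238 × 1.44×10⁷ = 4.73×10⁻¹⁴ W
In dBm: 10 log₁₀(4.73×10⁻¹⁴ / 10⁻³) = −103.3 dBm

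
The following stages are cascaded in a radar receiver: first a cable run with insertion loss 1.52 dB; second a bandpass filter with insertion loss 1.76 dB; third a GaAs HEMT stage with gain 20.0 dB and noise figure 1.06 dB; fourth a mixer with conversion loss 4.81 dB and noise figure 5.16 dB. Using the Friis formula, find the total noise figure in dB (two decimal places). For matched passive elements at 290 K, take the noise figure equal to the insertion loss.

Convert to linear (a loss of L dB is a gain of −L dB): F_i = 10^(NF_i/10), G_i = 10^(G_i,dB/10)
  Stage 1: F_1 = 10^(1.52/10) = 1.419, G_1 = 10^(−1.52/10) = 0.7047
  Stage 2: F_2 = 10^(1.76/10) = 1.500, G_2 = 10^(−1.76/10) = 0.6668
  Stage 3: F_3 = 10^(1.06/10) = 1.276, G_3 = 10^(20.0/10) = 100.0
  Stage 4: F_4 = 10^(5.16/10) = 3.281, G_4 = 10^(−4.81/10) = 0.3304
Friis cascade:
  F = 1.419 + (1.500 − 1)/0.7047 + (1.276 − 1)/0.4699 + (3.281 − 1)/46.99 = 2.765
NF = 10 log₁₀(2.765) = 4.42 dB

4.42 dB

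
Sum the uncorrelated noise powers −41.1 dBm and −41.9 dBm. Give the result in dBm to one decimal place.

−38.5 dBm

Convert to linear, add, convert back:
P₁ = 7.76×10⁻⁸ W, P₂ = 6.46×10⁻⁸ W
P_tot = 1.42×10⁻⁷ W → 10 log₁₀(P_tot / 10⁻³) = −38.5 dBm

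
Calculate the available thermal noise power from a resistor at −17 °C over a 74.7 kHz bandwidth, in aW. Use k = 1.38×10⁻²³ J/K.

264 aW

T = −17 °C + 273.15 = 256.15 K
P_n = kTB = 1.38×10⁻²³ × 256.15 × 7.47×10⁴ = 2.64×10⁻¹⁶ W = 264 aW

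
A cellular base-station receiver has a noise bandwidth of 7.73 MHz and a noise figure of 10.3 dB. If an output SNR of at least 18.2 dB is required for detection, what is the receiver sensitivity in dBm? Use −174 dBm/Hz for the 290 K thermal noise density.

−76.6 dBm

Sensitivity = −174 + 10 log₁₀(B) + NF + SNR_min
= −174 + 68.88 + 10.3 + 18.2
= −76.62 dBm → −76.6 dBm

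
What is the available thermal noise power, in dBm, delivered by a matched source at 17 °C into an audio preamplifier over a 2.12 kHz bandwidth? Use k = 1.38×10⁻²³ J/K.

T = 17 °C + 273.15 = 290.15 K
P_n = kTB = 1.38×10⁻²³ × 290.15 × 2.12×10³ = 8.49×10⁻¹⁸ W
In dBm: 10 log₁₀(8.49×10⁻¹⁸ / 10⁻³) = −140.7 dBm

−140.7 dBm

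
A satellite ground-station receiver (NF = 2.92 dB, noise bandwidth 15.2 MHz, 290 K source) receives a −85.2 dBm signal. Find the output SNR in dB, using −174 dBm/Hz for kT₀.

14.1 dB

Noise floor: N = −174 + 10 log₁₀(B) + NF
10 log₁₀(1.52×10⁷) = 71.82 dB
N = −174 + 71.82 + 2.92 = −99.26 dBm
SNR = P_sig − N = −85.2 − (−99.26) = 14.06 dB → 14.1 dB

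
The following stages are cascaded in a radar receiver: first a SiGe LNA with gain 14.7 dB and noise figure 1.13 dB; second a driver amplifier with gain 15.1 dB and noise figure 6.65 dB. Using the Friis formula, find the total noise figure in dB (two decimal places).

Convert to linear (a loss of L dB is a gain of −L dB): F_i = 10^(NF_i/10), G_i = 10^(G_i,dB/10)
  Stage 1: F_1 = 10^(1.13/10) = 1.297, G_1 = 10^(14.7/10) = 29.51
  Stage 2: F_2 = 10^(6.65/10) = 4.624, G_2 = 10^(15.1/10) = 32.36
Friis cascade:
  F = 1.297 + (4.624 − 1)/29.51 = 1.420
NF = 10 log₁₀(1.420) = 1.52 dB

1.52 dB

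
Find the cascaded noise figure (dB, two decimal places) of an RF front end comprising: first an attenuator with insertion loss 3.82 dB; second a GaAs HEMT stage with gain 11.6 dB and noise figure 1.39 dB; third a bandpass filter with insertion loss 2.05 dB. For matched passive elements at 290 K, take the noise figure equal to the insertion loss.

Convert to linear (a loss of L dB is a gain of −L dB): F_i = 10^(NF_i/10), G_i = 10^(G_i,dB/10)
  Stage 1: F_1 = 10^(3.82/10) = 2.410, G_1 = 10^(−3.82/10) = 0.4150
  Stage 2: F_2 = 10^(1.39/10) = 1.377, G_2 = 10^(11.6/10) = 14.45
  Stage 3: F_3 = 10^(2.05/10) = 1.603, G_3 = 10^(−2.05/10) = 0.6237
Friis cascade:
  F = 2.410 + (1.377 − 1)/0.4150 + (1.603 − 1)/5.998 = 3.420
NF = 10 log₁₀(3.420) = 5.34 dB

5.34 dB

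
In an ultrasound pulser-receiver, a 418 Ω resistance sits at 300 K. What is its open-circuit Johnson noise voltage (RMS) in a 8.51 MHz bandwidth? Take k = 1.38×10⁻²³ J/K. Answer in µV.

7.68 µV

V_n = √(4kTRB)
4kTRB = 4 × 1.38×10⁻²³ × 300 × 4.18×10² × 8.51×10⁶ = 5.89×10⁻¹¹ V²
V_n = √(5.89×10⁻¹¹) = 7.68×10⁻⁶ V = 7.68 µV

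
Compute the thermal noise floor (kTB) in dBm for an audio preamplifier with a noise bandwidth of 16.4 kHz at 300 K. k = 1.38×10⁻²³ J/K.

−131.7 dBm

P_n = kTB = 1.38×10⁻²³ × 300 × 1.64×10⁴ = 6.79×10⁻¹⁷ W
In dBm: 10 log₁₀(6.79×10⁻¹⁷ / 10⁻³) = −131.7 dBm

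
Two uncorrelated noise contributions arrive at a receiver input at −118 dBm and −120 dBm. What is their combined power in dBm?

Convert to linear, add, convert back:
P₁ = 1.58×10⁻¹⁵ W, P₂ = 1.00×10⁻¹⁵ W
P_tot = 2.58×10⁻¹⁵ W → 10 log₁₀(P_tot / 10⁻³) = −115.9 dBm

−115.9 dBm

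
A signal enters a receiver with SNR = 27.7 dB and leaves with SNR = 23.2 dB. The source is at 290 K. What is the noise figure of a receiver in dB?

4.5 dB

NF (dB) = SNR_in(dB) − SNR_out(dB) when the source is at T₀
NF = 27.7 − 23.2 = 4.5 dB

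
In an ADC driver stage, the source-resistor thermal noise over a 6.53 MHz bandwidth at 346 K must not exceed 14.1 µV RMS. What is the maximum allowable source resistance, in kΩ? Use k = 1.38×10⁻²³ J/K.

1.59 kΩ

Johnson–Nyquist: V_n = √(4kTRB) ⇒ R = V_n² / (4kTB)
4kTB = 4 × 1.38×10⁻²³ × 346 × 6.53×10⁶ = 1.25×10⁻¹³
R = (1.41×10⁻⁵)² / 1.25×10⁻¹³ = 1.59×10³ Ω = 1.59 kΩ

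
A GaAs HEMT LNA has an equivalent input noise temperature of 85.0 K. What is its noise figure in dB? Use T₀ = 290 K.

F = 1 + T_e/T₀ = 1 + 85.0/290 = 1.2931
NF = 10 log₁₀(1.2931) = 1.12 dB

1.12 dB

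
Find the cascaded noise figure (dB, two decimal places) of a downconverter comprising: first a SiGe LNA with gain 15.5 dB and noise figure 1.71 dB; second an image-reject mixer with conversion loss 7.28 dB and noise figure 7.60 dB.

Convert to linear (a loss of L dB is a gain of −L dB): F_i = 10^(NF_i/10), G_i = 10^(G_i,dB/10)
  Stage 1: F_1 = 10^(1.71/10) = 1.483, G_1 = 10^(15.5/10) = 35.48
  Stage 2: F_2 = 10^(7.60/10) = 5.754, G_2 = 10^(−7.28/10) = 0.1871
Friis cascade:
  F = 1.483 + (5.754 − 1)/35.48 = 1.617
NF = 10 log₁₀(1.617) = 2.09 dB

2.09 dB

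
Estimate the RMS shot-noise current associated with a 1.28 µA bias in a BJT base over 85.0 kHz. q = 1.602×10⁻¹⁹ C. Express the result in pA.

I_n = √(2qI·B)
2qI·B = 2 × 1.602×10⁻¹⁹ × 1.28×10⁻⁶ × 8.50×10⁴ = 3.49×10⁻²⁰ A²
I_n = √(3.49×10⁻²⁰) = 1.87×10⁻¹⁰ A = 187 pA

187 pA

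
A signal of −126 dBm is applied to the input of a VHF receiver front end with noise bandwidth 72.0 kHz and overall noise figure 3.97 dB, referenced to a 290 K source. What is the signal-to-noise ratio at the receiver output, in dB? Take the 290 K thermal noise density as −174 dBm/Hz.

−4.5 dB

Noise floor: N = −174 + 10 log₁₀(B) + NF
10 log₁₀(7.20×10⁴) = 48.57 dB
N = −174 + 48.57 + 3.97 = −121.46 dBm
SNR = P_sig − N = −126 − (−121.46) = −4.54 dB → −4.5 dB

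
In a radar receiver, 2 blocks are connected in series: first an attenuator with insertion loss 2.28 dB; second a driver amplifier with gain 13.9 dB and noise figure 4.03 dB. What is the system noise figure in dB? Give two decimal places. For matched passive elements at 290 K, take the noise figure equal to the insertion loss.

6.31 dB

Convert to linear (a loss of L dB is a gain of −L dB): F_i = 10^(NF_i/10), G_i = 10^(G_i,dB/10)
  Stage 1: F_1 = 10^(2.28/10) = 1.690, G_1 = 10^(−2.28/10) = 0.5916
  Stage 2: F_2 = 10^(4.03/10) = 2.529, G_2 = 10^(13.9/10) = 24.55
Friis cascade:
  F = 1.690 + (2.529 − 1)/0.5916 = 4.276
NF = 10 log₁₀(4.276) = 6.31 dB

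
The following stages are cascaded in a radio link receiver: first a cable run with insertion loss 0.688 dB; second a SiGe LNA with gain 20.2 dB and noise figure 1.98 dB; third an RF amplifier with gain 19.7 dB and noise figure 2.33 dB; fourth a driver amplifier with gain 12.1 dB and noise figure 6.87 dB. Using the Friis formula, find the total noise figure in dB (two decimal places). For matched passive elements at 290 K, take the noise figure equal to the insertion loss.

2.69 dB

Convert to linear (a loss of L dB is a gain of −L dB): F_i = 10^(NF_i/10), G_i = 10^(G_i,dB/10)
  Stage 1: F_1 = 10^(0.688/10) = 1.172, G_1 = 10^(−0.688/10) = 0.8535
  Stage 2: F_2 = 10^(1.98/10) = 1.578, G_2 = 10^(20.2/10) = 104.7
  Stage 3: F_3 = 10^(2.33/10) = 1.710, G_3 = 10^(19.7/10) = 93.33
  Stage 4: F_4 = 10^(6.87/10) = 4.864, G_4 = 10^(12.1/10) = 16.22
Friis cascade:
  F = 1.172 + (1.578 − 1)/0.8535 + (1.710 − 1)/89.37 + (4.864 − 1)/8341 = 1.857
NF = 10 log₁₀(1.857) = 2.69 dB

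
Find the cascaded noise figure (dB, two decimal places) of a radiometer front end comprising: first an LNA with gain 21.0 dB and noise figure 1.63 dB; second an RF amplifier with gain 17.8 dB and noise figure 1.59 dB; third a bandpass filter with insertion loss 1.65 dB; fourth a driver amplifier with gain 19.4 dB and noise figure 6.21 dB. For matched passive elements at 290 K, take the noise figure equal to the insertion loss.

1.64 dB

Convert to linear (a loss of L dB is a gain of −L dB): F_i = 10^(NF_i/10), G_i = 10^(G_i,dB/10)
  Stage 1: F_1 = 10^(1.63/10) = 1.455, G_1 = 10^(21.0/10) = 125.9
  Stage 2: F_2 = 10^(1.59/10) = 1.442, G_2 = 10^(17.8/10) = 60.26
  Stage 3: F_3 = 10^(1.65/10) = 1.462, G_3 = 10^(−1.65/10) = 0.6839
  Stage 4: F_4 = 10^(6.21/10) = 4.178, G_4 = 10^(19.4/10) = 87.10
Friis cascade:
  F = 1.455 + (1.442 − 1)/125.9 + (1.462 − 1)/7586 + (4.178 − 1)/5188 = 1.460
NF = 10 log₁₀(1.460) = 1.64 dB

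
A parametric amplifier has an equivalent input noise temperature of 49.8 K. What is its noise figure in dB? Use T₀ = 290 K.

0.688 dB

F = 1 + T_e/T₀ = 1 + 49.8/290 = 1.17172
NF = 10 log₁₀(1.17172) = 0.688 dB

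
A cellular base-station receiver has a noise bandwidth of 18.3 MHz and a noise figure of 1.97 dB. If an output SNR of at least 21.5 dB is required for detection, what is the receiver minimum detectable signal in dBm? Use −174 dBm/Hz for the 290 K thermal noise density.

Sensitivity = −174 + 10 log₁₀(B) + NF + SNR_min
= −174 + 72.62 + 1.97 + 21.5
= −77.91 dBm → −77.9 dBm

−77.9 dBm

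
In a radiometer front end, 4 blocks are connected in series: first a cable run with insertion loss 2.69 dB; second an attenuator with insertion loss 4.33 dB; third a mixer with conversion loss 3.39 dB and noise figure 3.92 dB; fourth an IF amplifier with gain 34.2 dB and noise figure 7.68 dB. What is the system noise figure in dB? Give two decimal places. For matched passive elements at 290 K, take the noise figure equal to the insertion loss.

18.19 dB

Convert to linear (a loss of L dB is a gain of −L dB): F_i = 10^(NF_i/10), G_i = 10^(G_i,dB/10)
  Stage 1: F_1 = 10^(2.69/10) = 1.858, G_1 = 10^(−2.69/10) = 0.5383
  Stage 2: F_2 = 10^(4.33/10) = 2.710, G_2 = 10^(−4.33/10) = 0.3690
  Stage 3: F_3 = 10^(3.92/10) = 2.466, G_3 = 10^(−3.39/10) = 0.4581
  Stage 4: F_4 = 10^(7.68/10) = 5.861, G_4 = 10^(34.2/10) = 2630
Friis cascade:
  F = 1.858 + (2.710 − 1)/0.5383 + (2.466 − 1)/0.1986 + (5.861 − 1)/0.09099 = 65.84
NF = 10 log₁₀(65.84) = 18.19 dB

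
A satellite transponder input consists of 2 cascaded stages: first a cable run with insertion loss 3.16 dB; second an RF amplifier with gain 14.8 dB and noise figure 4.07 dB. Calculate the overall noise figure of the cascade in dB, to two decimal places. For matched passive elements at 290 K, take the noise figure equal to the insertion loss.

Convert to linear (a loss of L dB is a gain of −L dB): F_i = 10^(NF_i/10), G_i = 10^(G_i,dB/10)
  Stage 1: F_1 = 10^(3.16/10) = 2.070, G_1 = 10^(−3.16/10) = 0.4831
  Stage 2: F_2 = 10^(4.07/10) = 2.553, G_2 = 10^(14.8/10) = 30.20
Friis cascade:
  F = 2.070 + (2.553 − 1)/0.4831 = 5.284
NF = 10 log₁₀(5.284) = 7.23 dB

7.23 dB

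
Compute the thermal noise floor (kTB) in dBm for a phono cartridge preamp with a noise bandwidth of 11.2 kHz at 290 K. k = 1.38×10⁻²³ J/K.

P_n = kTB = 1.38×10⁻²³ × 290 × 1.12×10⁴ = 4.48×10⁻¹⁷ W
In dBm: 10 log₁₀(4.48×10⁻¹⁷ / 10⁻³) = −133.5 dBm

−133.5 dBm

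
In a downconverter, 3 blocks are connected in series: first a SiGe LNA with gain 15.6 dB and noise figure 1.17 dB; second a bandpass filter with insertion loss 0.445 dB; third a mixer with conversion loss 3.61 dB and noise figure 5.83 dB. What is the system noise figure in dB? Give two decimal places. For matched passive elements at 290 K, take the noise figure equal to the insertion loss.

Convert to linear (a loss of L dB is a gain of −L dB): F_i = 10^(NF_i/10), G_i = 10^(G_i,dB/10)
  Stage 1: F_1 = 10^(1.17/10) = 1.309, G_1 = 10^(15.6/10) = 36.31
  Stage 2: F_2 = 10^(0.445/10) = 1.108, G_2 = 10^(−0.445/10) = 0.9026
  Stage 3: F_3 = 10^(5.83/10) = 3.828, G_3 = 10^(−3.61/10) = 0.4355
Friis cascade:
  F = 1.309 + (1.108 − 1)/36.31 + (3.828 − 1)/32.77 = 1.398
NF = 10 log₁₀(1.398) = 1.46 dB

1.46 dB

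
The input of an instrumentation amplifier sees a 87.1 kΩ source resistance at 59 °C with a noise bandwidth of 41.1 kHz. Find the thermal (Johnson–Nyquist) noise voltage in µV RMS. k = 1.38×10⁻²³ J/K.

8.10 µV

T = 59 °C + 273.15 = 332.15 K
V_n = √(4kTRB)
4kTRB = 4 × 1.38×10⁻²³ × 332.15 × 8.71×10⁴ × 4.11×10⁴ = 6.56×10⁻¹¹ V²
V_n = √(6.56×10⁻¹¹) = 8.10×10⁻⁶ V = 8.10 µV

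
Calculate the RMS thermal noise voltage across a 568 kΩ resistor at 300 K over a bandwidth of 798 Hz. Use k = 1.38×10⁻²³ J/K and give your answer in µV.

2.74 µV

V_n = √(4kTRB)
4kTRB = 4 × 1.38×10⁻²³ × 300 × 5.68×10⁵ × 7.98×10² = 7.51×10⁻¹² V²
V_n = √(7.51×10⁻¹²) = 2.74×10⁻⁶ V = 2.74 µV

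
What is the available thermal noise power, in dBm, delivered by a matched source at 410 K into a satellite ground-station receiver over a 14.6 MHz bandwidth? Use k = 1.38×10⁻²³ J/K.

P_n = kTB = 1.38×10⁻²³ × 410 × 1.46×10⁷ = 8.26×10⁻¹⁴ W
In dBm: 10 log₁₀(8.26×10⁻¹⁴ / 10⁻³) = −100.8 dBm

−100.8 dBm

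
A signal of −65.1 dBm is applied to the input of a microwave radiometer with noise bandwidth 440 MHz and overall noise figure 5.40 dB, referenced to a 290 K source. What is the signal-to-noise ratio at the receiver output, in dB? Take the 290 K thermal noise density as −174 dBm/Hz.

17.1 dB

Noise floor: N = −174 + 10 log₁₀(B) + NF
10 log₁₀(4.40×10⁸) = 86.43 dB
N = −174 + 86.43 + 5.40 = −82.17 dBm
SNR = P_sig − N = −65.1 − (−82.17) = 17.07 dB → 17.1 dB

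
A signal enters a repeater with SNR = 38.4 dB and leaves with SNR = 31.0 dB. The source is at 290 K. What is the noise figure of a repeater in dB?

7.4 dB

NF (dB) = SNR_in(dB) − SNR_out(dB) when the source is at T₀
NF = 38.4 − 31.0 = 7.4 dB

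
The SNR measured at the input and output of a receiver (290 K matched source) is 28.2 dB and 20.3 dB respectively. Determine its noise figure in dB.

NF (dB) = SNR_in(dB) − SNR_out(dB) when the source is at T₀
NF = 28.2 − 20.3 = 7.9 dB

7.9 dB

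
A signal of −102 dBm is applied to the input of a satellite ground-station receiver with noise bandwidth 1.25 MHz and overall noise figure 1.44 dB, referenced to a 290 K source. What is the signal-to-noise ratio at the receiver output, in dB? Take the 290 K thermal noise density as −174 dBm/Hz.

Noise floor: N = −174 + 10 log₁₀(B) + NF
10 log₁₀(1.25×10⁶) = 60.97 dB
N = −174 + 60.97 + 1.44 = −111.59 dBm
SNR = P_sig − N = −102 − (−111.59) = 9.59 dB → 9.6 dB

9.6 dB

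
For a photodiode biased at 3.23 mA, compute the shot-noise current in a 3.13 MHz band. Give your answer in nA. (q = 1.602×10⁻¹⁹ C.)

56.9 nA

I_n = √(2qI·B)
2qI·B = 2 × 1.602×10⁻¹⁹ × 3.23×10⁻³ × 3.13×10⁶ = 3.24×10⁻¹⁵ A²
I_n = √(3.24×10⁻¹⁵) = 5.69×10⁻⁸ A = 56.9 nA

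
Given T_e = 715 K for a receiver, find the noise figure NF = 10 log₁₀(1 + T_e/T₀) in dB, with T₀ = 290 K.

F = 1 + T_e/T₀ = 1 + 715/290 = 3.46552
NF = 10 log₁₀(3.46552) = 5.40 dB

5.40 dB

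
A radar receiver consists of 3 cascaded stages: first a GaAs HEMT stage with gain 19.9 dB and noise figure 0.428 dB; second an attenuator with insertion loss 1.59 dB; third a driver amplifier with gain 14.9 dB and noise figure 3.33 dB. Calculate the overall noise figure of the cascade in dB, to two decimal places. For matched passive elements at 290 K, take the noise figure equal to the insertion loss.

0.51 dB

Convert to linear (a loss of L dB is a gain of −L dB): F_i = 10^(NF_i/10), G_i = 10^(G_i,dB/10)
  Stage 1: F_1 = 10^(0.428/10) = 1.104, G_1 = 10^(19.9/10) = 97.72
  Stage 2: F_2 = 10^(1.59/10) = 1.442, G_2 = 10^(−1.59/10) = 0.6934
  Stage 3: F_3 = 10^(3.33/10) = 2.153, G_3 = 10^(14.9/10) = 30.90
Friis cascade:
  F = 1.104 + (1.442 − 1)/97.72 + (2.153 − 1)/67.76 = 1.125
NF = 10 log₁₀(1.125) = 0.51 dB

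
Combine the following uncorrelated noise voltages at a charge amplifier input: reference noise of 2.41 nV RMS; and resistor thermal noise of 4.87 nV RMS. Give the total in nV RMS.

5.43 nV

Uncorrelated sources add in power (mean-square): V_tot = √(ΣV_i²)
V_tot = √[(2.41×10⁻⁹)² + (4.87×10⁻⁹)²] = 5.43×10⁻⁹ V = 5.43 nV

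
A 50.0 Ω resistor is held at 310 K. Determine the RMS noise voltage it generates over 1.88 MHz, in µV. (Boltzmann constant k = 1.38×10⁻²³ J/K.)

1.27 µV

V_n = √(4kTRB)
4kTRB = 4 × 1.38×10⁻²³ × 310 × 5.00×10¹ × 1.88×10⁶ = 1.61×10⁻¹² V²
V_n = √(1.61×10⁻¹²) = 1.27×10⁻⁶ V = 1.27 µV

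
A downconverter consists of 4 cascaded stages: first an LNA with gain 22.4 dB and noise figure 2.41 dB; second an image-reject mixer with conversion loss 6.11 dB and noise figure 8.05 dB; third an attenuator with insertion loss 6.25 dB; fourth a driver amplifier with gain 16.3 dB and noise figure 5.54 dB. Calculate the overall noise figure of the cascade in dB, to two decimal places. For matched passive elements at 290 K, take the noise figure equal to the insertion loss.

3.23 dB

Convert to linear (a loss of L dB is a gain of −L dB): F_i = 10^(NF_i/10), G_i = 10^(G_i,dB/10)
  Stage 1: F_1 = 10^(2.41/10) = 1.742, G_1 = 10^(22.4/10) = 173.8
  Stage 2: F_2 = 10^(8.05/10) = 6.383, G_2 = 10^(−6.11/10) = 0.2449
  Stage 3: F_3 = 10^(6.25/10) = 4.217, G_3 = 10^(−6.25/10) = 0.2371
  Stage 4: F_4 = 10^(5.54/10) = 3.581, G_4 = 10^(16.3/10) = 42.66
Friis cascade:
  F = 1.742 + (6.383 − 1)/173.8 + (4.217 − 1)/42.56 + (3.581 − 1)/10.09 = 2.104
NF = 10 log₁₀(2.104) = 3.23 dB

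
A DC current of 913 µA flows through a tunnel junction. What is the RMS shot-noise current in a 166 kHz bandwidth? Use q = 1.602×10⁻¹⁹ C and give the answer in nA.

I_n = √(2qI·B)
2qI·B = 2 × 1.602×10⁻¹⁹ × 9.13×10⁻⁴ × 1.66×10⁵ = 4.86×10⁻¹⁷ A²
I_n = √(4.86×10⁻¹⁷) = 6.97×10⁻⁹ A = 6.97 nA

6.97 nA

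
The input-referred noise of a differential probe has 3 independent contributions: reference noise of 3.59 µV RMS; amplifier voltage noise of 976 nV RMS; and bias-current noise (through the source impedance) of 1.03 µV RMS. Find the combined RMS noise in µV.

3.86 µV

Uncorrelated sources add in power (mean-square): V_tot = √(ΣV_i²)
V_tot = √[(3.59×10⁻⁶)² + (9.76×10⁻⁷)² + (1.03×10⁻⁶)²] = 3.86×10⁻⁶ V = 3.86 µV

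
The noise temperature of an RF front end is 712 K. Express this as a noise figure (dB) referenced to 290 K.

F = 1 + T_e/T₀ = 1 + 712/290 = 3.45517
NF = 10 log₁₀(3.45517) = 5.38 dB

5.38 dB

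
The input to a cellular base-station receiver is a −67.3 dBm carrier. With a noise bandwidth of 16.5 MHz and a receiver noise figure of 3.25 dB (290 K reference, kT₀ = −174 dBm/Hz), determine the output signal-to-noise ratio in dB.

Noise floor: N = −174 + 10 log₁₀(B) + NF
10 log₁₀(1.65×10⁷) = 72.17 dB
N = −174 + 72.17 + 3.25 = −98.58 dBm
SNR = P_sig − N = −67.3 − (−98.58) = 31.28 dB → 31.3 dB

31.3 dB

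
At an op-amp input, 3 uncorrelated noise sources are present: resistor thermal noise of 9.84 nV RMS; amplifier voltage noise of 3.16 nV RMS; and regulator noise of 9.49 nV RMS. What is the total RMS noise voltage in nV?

14.0 nV

Uncorrelated sources add in power (mean-square): V_tot = √(ΣV_i²)
V_tot = √[(9.84×10⁻⁹)² + (3.16×10⁻⁹)² + (9.49×10⁻⁹)²] = 1.40×10⁻⁸ V = 14.0 nV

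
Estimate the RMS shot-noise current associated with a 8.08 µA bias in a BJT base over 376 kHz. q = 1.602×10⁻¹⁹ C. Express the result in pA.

987 pA

I_n = √(2qI·B)
2qI·B = 2 × 1.602×10⁻¹⁹ × 8.08×10⁻⁶ × 3.76×10⁵ = 9.73×10⁻¹⁹ A²
I_n = √(9.73×10⁻¹⁹) = 9.87×10⁻¹⁰ A = 987 pA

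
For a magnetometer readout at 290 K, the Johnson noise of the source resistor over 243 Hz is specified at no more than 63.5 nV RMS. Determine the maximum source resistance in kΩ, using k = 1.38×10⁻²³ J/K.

1.04 kΩ

Johnson–Nyquist: V_n = √(4kTRB) ⇒ R = V_n² / (4kTB)
4kTB = 4 × 1.38×10⁻²³ × 290 × 2.43×10² = 3.89×10⁻¹⁸
R = (6.35×10⁻⁸)² / 3.89×10⁻¹⁸ = 1.04×10³ Ω = 1.04 kΩ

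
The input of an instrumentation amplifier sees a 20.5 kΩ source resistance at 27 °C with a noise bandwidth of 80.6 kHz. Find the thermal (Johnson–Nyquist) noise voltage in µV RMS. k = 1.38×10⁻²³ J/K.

T = 27 °C + 273.15 = 300.15 K
V_n = √(4kTRB)
4kTRB = 4 × 1.38×10⁻²³ × 300.15 × 2.05×10⁴ × 8.06×10⁴ = 2.74×10⁻¹¹ V²
V_n = √(2.74×10⁻¹¹) = 5.23×10⁻⁶ V = 5.23 µV

5.23 µV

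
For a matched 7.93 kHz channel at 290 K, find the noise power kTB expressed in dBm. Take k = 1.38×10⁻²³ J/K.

−135.0 dBm

P_n = kTB = 1.38×10⁻²³ × 290 × 7.93×10³ = 3.17×10⁻¹⁷ W
In dBm: 10 log₁₀(3.17×10⁻¹⁷ / 10⁻³) = −135.0 dBm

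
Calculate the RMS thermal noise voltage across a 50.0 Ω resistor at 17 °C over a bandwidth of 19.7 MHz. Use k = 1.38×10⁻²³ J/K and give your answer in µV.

T = 17 °C + 273.15 = 290.15 K
V_n = √(4kTRB)
4kTRB = 4 × 1.38×10⁻²³ × 290.15 × 5.00×10¹ × 1.97×10⁷ = 1.58×10⁻¹¹ V²
V_n = √(1.58×10⁻¹¹) = 3.97×10⁻⁶ V = 3.97 µV

3.97 µV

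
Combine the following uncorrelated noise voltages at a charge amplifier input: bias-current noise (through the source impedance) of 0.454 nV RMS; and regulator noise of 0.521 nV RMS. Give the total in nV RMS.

0.691 nV

Uncorrelated sources add in power (mean-square): V_tot = √(ΣV_i²)
V_tot = √[(4.54×10⁻¹⁰)² + (5.21×10⁻¹⁰)²] = 6.91×10⁻¹⁰ V = 0.691 nV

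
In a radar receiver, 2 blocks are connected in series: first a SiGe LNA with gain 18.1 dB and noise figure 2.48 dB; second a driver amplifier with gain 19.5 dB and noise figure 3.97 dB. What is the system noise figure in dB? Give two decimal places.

2.54 dB

Convert to linear (a loss of L dB is a gain of −L dB): F_i = 10^(NF_i/10), G_i = 10^(G_i,dB/10)
  Stage 1: F_1 = 10^(2.48/10) = 1.770, G_1 = 10^(18.1/10) = 64.57
  Stage 2: F_2 = 10^(3.97/10) = 2.495, G_2 = 10^(19.5/10) = 89.13
Friis cascade:
  F = 1.770 + (2.495 − 1)/64.57 = 1.793
NF = 10 log₁₀(1.793) = 2.54 dB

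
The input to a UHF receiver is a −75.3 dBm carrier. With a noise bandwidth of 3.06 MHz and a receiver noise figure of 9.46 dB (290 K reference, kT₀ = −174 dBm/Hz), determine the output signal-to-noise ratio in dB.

24.4 dB

Noise floor: N = −174 + 10 log₁₀(B) + NF
10 log₁₀(3.06×10⁶) = 64.86 dB
N = −174 + 64.86 + 9.46 = −99.68 dBm
SNR = P_sig − N = −75.3 − (−99.68) = 24.38 dB → 24.4 dB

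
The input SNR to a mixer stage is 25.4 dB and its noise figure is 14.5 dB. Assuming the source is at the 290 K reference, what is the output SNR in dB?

10.9 dB

By definition F = SNR_in/SNR_out, so in dB: SNR_out = SNR_in − NF
SNR_out = 25.4 − 14.5 = 10.9 dB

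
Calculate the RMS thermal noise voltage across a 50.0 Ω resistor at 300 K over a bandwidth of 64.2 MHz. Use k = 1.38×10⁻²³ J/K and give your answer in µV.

V_n = √(4kTRB)
4kTRB = 4 × 1.38×10⁻²³ × 300 × 5.00×10¹ × 6.42×10⁷ = 5.32×10⁻¹¹ V²
V_n = √(5.32×10⁻¹¹) = 7.29×10⁻⁶ V = 7.29 µV

7.29 µV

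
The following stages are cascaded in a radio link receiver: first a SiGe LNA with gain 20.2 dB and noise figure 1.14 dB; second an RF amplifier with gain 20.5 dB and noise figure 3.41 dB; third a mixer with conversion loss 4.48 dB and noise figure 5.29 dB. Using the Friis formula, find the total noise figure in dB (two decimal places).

1.18 dB

Convert to linear (a loss of L dB is a gain of −L dB): F_i = 10^(NF_i/10), G_i = 10^(G_i,dB/10)
  Stage 1: F_1 = 10^(1.14/10) = 1.300, G_1 = 10^(20.2/10) = 104.7
  Stage 2: F_2 = 10^(3.41/10) = 2.193, G_2 = 10^(20.5/10) = 112.2
  Stage 3: F_3 = 10^(5.29/10) = 3.381, G_3 = 10^(−4.48/10) = 0.3565
Friis cascade:
  F = 1.300 + (2.193 − 1)/104.7 + (3.381 − 1)/1.175×10⁴ = 1.312
NF = 10 log₁₀(1.312) = 1.18 dB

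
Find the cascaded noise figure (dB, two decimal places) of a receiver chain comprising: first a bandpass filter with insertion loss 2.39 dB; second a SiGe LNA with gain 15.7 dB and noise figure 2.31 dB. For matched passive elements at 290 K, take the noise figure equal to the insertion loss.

Convert to linear (a loss of L dB is a gain of −L dB): F_i = 10^(NF_i/10), G_i = 10^(G_i,dB/10)
  Stage 1: F_1 = 10^(2.39/10) = 1.734, G_1 = 10^(−2.39/10) = 0.5768
  Stage 2: F_2 = 10^(2.31/10) = 1.702, G_2 = 10^(15.7/10) = 37.15
Friis cascade:
  F = 1.734 + (1.702 − 1)/0.5768 = 2.951
NF = 10 log₁₀(2.951) = 4.70 dB

4.70 dB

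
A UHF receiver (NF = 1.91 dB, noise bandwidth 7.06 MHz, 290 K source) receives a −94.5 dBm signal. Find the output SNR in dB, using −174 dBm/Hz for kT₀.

9.1 dB

Noise floor: N = −174 + 10 log₁₀(B) + NF
10 log₁₀(7.06×10⁶) = 68.49 dB
N = −174 + 68.49 + 1.91 = −103.60 dBm
SNR = P_sig − N = −94.5 − (−103.60) = 9.10 dB → 9.1 dB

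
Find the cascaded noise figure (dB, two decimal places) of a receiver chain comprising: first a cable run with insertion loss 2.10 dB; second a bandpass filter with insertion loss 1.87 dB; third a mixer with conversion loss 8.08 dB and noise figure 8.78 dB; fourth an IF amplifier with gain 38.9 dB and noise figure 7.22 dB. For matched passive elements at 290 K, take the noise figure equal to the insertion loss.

Convert to linear (a loss of L dB is a gain of −L dB): F_i = 10^(NF_i/10), G_i = 10^(G_i,dB/10)
  Stage 1: F_1 = 10^(2.10/10) = 1.622, G_1 = 10^(−2.10/10) = 0.6166
  Stage 2: F_2 = 10^(1.87/10) = 1.538, G_2 = 10^(−1.87/10) = 0.6501
  Stage 3: F_3 = 10^(8.78/10) = 7.551, G_3 = 10^(−8.08/10) = 0.1556
  Stage 4: F_4 = 10^(7.22/10) = 5.272, G_4 = 10^(38.9/10) = 7762
Friis cascade:
  F = 1.622 + (1.538 − 1)/0.6166 + (7.551 − 1)/0.4009 + (5.272 − 1)/0.06237 = 87.33
NF = 10 log₁₀(87.33) = 19.41 dB

19.41 dB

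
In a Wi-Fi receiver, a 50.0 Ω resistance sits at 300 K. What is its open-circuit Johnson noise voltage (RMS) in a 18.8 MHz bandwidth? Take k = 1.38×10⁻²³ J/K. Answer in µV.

3.95 µV

V_n = √(4kTRB)
4kTRB = 4 × 1.38×10⁻²³ × 300 × 5.00×10¹ × 1.88×10⁷ = 1.56×10⁻¹¹ V²
V_n = √(1.56×10⁻¹¹) = 3.95×10⁻⁶ V = 3.95 µV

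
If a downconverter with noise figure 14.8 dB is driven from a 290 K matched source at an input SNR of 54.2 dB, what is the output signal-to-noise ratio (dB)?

By definition F = SNR_in/SNR_out, so in dB: SNR_out = SNR_in − NF
SNR_out = 54.2 − 14.8 = 39.4 dB

39.4 dB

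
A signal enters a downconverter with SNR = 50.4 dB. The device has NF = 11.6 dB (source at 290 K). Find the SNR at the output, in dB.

By definition F = SNR_in/SNR_out, so in dB: SNR_out = SNR_in − NF
SNR_out = 50.4 − 11.6 = 38.8 dB

38.8 dB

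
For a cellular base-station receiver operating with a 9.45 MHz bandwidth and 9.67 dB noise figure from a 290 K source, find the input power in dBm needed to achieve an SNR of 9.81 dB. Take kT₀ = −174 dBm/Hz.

Sensitivity = −174 + 10 log₁₀(B) + NF + SNR_min
= −174 + 69.75 + 9.67 + 9.81
= −84.77 dBm → −84.8 dBm

−84.8 dBm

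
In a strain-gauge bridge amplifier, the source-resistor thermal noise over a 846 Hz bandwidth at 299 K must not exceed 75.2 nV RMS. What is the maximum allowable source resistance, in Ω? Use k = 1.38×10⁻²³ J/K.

405 Ω

Johnson–Nyquist: V_n = √(4kTRB) ⇒ R = V_n² / (4kTB)
4kTB = 4 × 1.38×10⁻²³ × 299 × 8.46×10² = 1.40×10⁻¹⁷
R = (7.52×10⁻⁸)² / 1.40×10⁻¹⁷ = 4.05×10² Ω = 405 Ω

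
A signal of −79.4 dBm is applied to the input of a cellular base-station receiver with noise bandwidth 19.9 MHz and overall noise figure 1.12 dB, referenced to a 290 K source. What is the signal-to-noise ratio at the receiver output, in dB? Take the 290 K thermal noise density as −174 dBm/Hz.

20.5 dB

Noise floor: N = −174 + 10 log₁₀(B) + NF
10 log₁₀(1.99×10⁷) = 72.99 dB
N = −174 + 72.99 + 1.12 = −99.89 dBm
SNR = P_sig − N = −79.4 − (−99.89) = 20.49 dB → 20.5 dB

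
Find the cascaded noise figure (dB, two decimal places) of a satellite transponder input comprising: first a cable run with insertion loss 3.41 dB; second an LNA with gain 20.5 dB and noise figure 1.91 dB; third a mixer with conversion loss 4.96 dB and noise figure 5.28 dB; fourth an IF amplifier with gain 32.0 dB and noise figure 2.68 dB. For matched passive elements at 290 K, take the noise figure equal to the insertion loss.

Convert to linear (a loss of L dB is a gain of −L dB): F_i = 10^(NF_i/10), G_i = 10^(G_i,dB/10)
  Stage 1: F_1 = 10^(3.41/10) = 2.193, G_1 = 10^(−3.41/10) = 0.4560
  Stage 2: F_2 = 10^(1.91/10) = 1.552, G_2 = 10^(20.5/10) = 112.2
  Stage 3: F_3 = 10^(5.28/10) = 3.373, G_3 = 10^(−4.96/10) = 0.3192
  Stage 4: F_4 = 10^(2.68/10) = 1.854, G_4 = 10^(32.0/10) = 1585
Friis cascade:
  F = 2.193 + (1.552 − 1)/0.4560 + (3.373 − 1)/51.17 + (1.854 − 1)/16.33 = 3.503
NF = 10 log₁₀(3.503) = 5.44 dB

5.44 dB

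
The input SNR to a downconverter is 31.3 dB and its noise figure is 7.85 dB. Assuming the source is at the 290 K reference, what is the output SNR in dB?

By definition F = SNR_in/SNR_out, so in dB: SNR_out = SNR_in − NF
SNR_out = 31.3 − 7.85 = 23.45 dB

23.45 dB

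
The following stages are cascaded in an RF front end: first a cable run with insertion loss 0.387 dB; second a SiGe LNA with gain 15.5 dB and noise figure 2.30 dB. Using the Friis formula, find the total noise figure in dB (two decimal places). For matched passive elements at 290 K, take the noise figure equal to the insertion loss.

2.69 dB

Convert to linear (a loss of L dB is a gain of −L dB): F_i = 10^(NF_i/10), G_i = 10^(G_i,dB/10)
  Stage 1: F_1 = 10^(0.387/10) = 1.093, G_1 = 10^(−0.387/10) = 0.9147
  Stage 2: F_2 = 10^(2.30/10) = 1.698, G_2 = 10^(15.5/10) = 35.48
Friis cascade:
  F = 1.093 + (1.698 − 1)/0.9147 = 1.857
NF = 10 log₁₀(1.857) = 2.69 dB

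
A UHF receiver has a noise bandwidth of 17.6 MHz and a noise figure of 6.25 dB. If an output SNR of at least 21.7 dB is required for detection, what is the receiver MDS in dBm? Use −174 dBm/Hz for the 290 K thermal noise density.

−73.6 dBm

Sensitivity = −174 + 10 log₁₀(B) + NF + SNR_min
= −174 + 72.46 + 6.25 + 21.7
= −73.59 dBm → −73.6 dBm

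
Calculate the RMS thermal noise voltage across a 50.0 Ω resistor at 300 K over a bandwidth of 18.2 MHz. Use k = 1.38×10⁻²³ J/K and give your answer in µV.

V_n = √(4kTRB)
4kTRB = 4 × 1.38×10⁻²³ × 300 × 5.00×10¹ × 1.82×10⁷ = 1.51×10⁻¹¹ V²
V_n = √(1.51×10⁻¹¹) = 3.88×10⁻⁶ V = 3.88 µV

3.88 µV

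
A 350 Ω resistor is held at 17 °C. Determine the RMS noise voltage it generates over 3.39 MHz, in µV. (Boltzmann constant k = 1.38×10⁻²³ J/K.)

T = 17 °C + 273.15 = 290.15 K
V_n = √(4kTRB)
4kTRB = 4 × 1.38×10⁻²³ × 290.15 × 3.50×10² × 3.39×10⁶ = 1.90×10⁻¹¹ V²
V_n = √(1.90×10⁻¹¹) = 4.36×10⁻⁶ V = 4.36 µV

4.36 µV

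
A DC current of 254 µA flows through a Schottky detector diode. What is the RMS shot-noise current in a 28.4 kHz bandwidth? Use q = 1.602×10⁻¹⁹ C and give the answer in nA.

I_n = √(2qI·B)
2qI·B = 2 × 1.602×10⁻¹⁹ × 2.54×10⁻⁴ × 2.84×10⁴ = 2.31×10⁻¹⁸ A²
I_n = √(2.31×10⁻¹⁸) = 1.52×10⁻⁹ A = 1.52 nA

1.52 nA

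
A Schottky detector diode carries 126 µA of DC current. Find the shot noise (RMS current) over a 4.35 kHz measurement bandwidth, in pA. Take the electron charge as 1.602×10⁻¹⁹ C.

I_n = √(2qI·B)
2qI·B = 2 × 1.602×10⁻¹⁹ × 1.26×10⁻⁴ × 4.35×10³ = 1.76×10⁻¹⁹ A²
I_n = √(1.76×10⁻¹⁹) = 4.19×10⁻¹⁰ A = 419 pA

419 pA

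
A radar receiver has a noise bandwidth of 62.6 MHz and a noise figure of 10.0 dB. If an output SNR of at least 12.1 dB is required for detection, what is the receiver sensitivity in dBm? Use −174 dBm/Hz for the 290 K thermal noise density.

−73.9 dBm

Sensitivity = −174 + 10 log₁₀(B) + NF + SNR_min
= −174 + 77.97 + 10.0 + 12.1
= −73.93 dBm → −73.9 dBm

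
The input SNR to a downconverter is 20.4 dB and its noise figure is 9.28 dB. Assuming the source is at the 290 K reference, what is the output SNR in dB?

11.12 dB

By definition F = SNR_in/SNR_out, so in dB: SNR_out = SNR_in − NF
SNR_out = 20.4 − 9.28 = 11.12 dB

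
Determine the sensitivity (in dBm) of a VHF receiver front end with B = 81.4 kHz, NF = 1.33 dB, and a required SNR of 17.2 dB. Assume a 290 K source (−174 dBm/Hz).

Sensitivity = −174 + 10 log₁₀(B) + NF + SNR_min
= −174 + 49.11 + 1.33 + 17.2
= −106.36 dBm → −106.4 dBm

−106.4 dBm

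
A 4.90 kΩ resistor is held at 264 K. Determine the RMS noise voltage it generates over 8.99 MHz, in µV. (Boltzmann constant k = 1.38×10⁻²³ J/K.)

25.3 µV

V_n = √(4kTRB)
4kTRB = 4 × 1.38×10⁻²³ × 264 × 4.90×10³ × 8.99×10⁶ = 6.42×10⁻¹⁰ V²
V_n = √(6.42×10⁻¹⁰) = 2.53×10⁻⁵ V = 25.3 µV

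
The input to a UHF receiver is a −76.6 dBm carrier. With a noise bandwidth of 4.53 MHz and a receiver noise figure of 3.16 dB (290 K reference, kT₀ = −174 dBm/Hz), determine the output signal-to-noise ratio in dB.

Noise floor: N = −174 + 10 log₁₀(B) + NF
10 log₁₀(4.53×10⁶) = 66.56 dB
N = −174 + 66.56 + 3.16 = −104.28 dBm
SNR = P_sig − N = −76.6 − (−104.28) = 27.68 dB → 27.7 dB

27.7 dB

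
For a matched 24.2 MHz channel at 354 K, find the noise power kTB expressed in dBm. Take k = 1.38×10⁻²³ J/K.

P_n = kTB = 1.38×10⁻²³ × 354 × 2.42×10⁷ = 1.18×10⁻¹³ W
In dBm: 10 log₁₀(1.18×10⁻¹³ / 10⁻³) = −99.3 dBm

−99.3 dBm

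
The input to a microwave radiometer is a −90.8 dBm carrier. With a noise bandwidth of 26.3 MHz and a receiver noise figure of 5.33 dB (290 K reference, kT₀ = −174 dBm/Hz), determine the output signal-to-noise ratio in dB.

3.7 dB

Noise floor: N = −174 + 10 log₁₀(B) + NF
10 log₁₀(2.63×10⁷) = 74.2 dB
N = −174 + 74.2 + 5.33 = −94.47 dBm
SNR = P_sig − N = −90.8 − (−94.47) = 3.67 dB → 3.7 dB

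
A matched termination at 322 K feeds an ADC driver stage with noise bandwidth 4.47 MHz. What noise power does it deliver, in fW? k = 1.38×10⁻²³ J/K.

P_n = kTB = 1.38×10⁻²³ × 322 × 4.47×10⁶ = 1.99×10⁻¹⁴ W = 19.9 fW

19.9 fW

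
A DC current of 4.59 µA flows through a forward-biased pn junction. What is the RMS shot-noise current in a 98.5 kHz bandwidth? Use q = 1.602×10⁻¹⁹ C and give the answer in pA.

I_n = √(2qI·B)
2qI·B = 2 × 1.602×10⁻¹⁹ × 4.59×10⁻⁶ × 9.85×10⁴ = 1.45×10⁻¹⁹ A²
I_n = √(1.45×10⁻¹⁹) = 3.81×10⁻¹⁰ A = 381 pA

381 pA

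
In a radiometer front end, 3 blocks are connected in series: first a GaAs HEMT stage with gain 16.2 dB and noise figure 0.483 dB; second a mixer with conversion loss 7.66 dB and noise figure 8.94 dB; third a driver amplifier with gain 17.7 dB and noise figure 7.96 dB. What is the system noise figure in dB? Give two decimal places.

3.05 dB

Convert to linear (a loss of L dB is a gain of −L dB): F_i = 10^(NF_i/10), G_i = 10^(G_i,dB/10)
  Stage 1: F_1 = 10^(0.483/10) = 1.118, G_1 = 10^(16.2/10) = 41.69
  Stage 2: F_2 = 10^(8.94/10) = 7.834, G_2 = 10^(−7.66/10) = 0.1714
  Stage 3: F_3 = 10^(7.96/10) = 6.252, G_3 = 10^(17.7/10) = 58.88
Friis cascade:
  F = 1.118 + (7.834 − 1)/41.69 + (6.252 − 1)/7.145 = 2.017
NF = 10 log₁₀(2.017) = 3.05 dB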